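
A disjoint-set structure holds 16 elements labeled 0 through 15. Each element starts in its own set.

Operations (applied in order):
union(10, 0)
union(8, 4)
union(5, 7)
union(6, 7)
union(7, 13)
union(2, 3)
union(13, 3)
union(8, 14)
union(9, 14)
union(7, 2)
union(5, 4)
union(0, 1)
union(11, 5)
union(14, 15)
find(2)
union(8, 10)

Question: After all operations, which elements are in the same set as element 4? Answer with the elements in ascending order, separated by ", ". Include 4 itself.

Answer: 0, 1, 2, 3, 4, 5, 6, 7, 8, 9, 10, 11, 13, 14, 15

Derivation:
Step 1: union(10, 0) -> merged; set of 10 now {0, 10}
Step 2: union(8, 4) -> merged; set of 8 now {4, 8}
Step 3: union(5, 7) -> merged; set of 5 now {5, 7}
Step 4: union(6, 7) -> merged; set of 6 now {5, 6, 7}
Step 5: union(7, 13) -> merged; set of 7 now {5, 6, 7, 13}
Step 6: union(2, 3) -> merged; set of 2 now {2, 3}
Step 7: union(13, 3) -> merged; set of 13 now {2, 3, 5, 6, 7, 13}
Step 8: union(8, 14) -> merged; set of 8 now {4, 8, 14}
Step 9: union(9, 14) -> merged; set of 9 now {4, 8, 9, 14}
Step 10: union(7, 2) -> already same set; set of 7 now {2, 3, 5, 6, 7, 13}
Step 11: union(5, 4) -> merged; set of 5 now {2, 3, 4, 5, 6, 7, 8, 9, 13, 14}
Step 12: union(0, 1) -> merged; set of 0 now {0, 1, 10}
Step 13: union(11, 5) -> merged; set of 11 now {2, 3, 4, 5, 6, 7, 8, 9, 11, 13, 14}
Step 14: union(14, 15) -> merged; set of 14 now {2, 3, 4, 5, 6, 7, 8, 9, 11, 13, 14, 15}
Step 15: find(2) -> no change; set of 2 is {2, 3, 4, 5, 6, 7, 8, 9, 11, 13, 14, 15}
Step 16: union(8, 10) -> merged; set of 8 now {0, 1, 2, 3, 4, 5, 6, 7, 8, 9, 10, 11, 13, 14, 15}
Component of 4: {0, 1, 2, 3, 4, 5, 6, 7, 8, 9, 10, 11, 13, 14, 15}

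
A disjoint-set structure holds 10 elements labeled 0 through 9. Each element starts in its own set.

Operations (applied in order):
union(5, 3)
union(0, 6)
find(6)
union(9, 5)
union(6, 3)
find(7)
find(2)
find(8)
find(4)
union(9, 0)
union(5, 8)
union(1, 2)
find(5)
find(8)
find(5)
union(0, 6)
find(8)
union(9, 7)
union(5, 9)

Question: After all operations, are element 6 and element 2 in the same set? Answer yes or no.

Step 1: union(5, 3) -> merged; set of 5 now {3, 5}
Step 2: union(0, 6) -> merged; set of 0 now {0, 6}
Step 3: find(6) -> no change; set of 6 is {0, 6}
Step 4: union(9, 5) -> merged; set of 9 now {3, 5, 9}
Step 5: union(6, 3) -> merged; set of 6 now {0, 3, 5, 6, 9}
Step 6: find(7) -> no change; set of 7 is {7}
Step 7: find(2) -> no change; set of 2 is {2}
Step 8: find(8) -> no change; set of 8 is {8}
Step 9: find(4) -> no change; set of 4 is {4}
Step 10: union(9, 0) -> already same set; set of 9 now {0, 3, 5, 6, 9}
Step 11: union(5, 8) -> merged; set of 5 now {0, 3, 5, 6, 8, 9}
Step 12: union(1, 2) -> merged; set of 1 now {1, 2}
Step 13: find(5) -> no change; set of 5 is {0, 3, 5, 6, 8, 9}
Step 14: find(8) -> no change; set of 8 is {0, 3, 5, 6, 8, 9}
Step 15: find(5) -> no change; set of 5 is {0, 3, 5, 6, 8, 9}
Step 16: union(0, 6) -> already same set; set of 0 now {0, 3, 5, 6, 8, 9}
Step 17: find(8) -> no change; set of 8 is {0, 3, 5, 6, 8, 9}
Step 18: union(9, 7) -> merged; set of 9 now {0, 3, 5, 6, 7, 8, 9}
Step 19: union(5, 9) -> already same set; set of 5 now {0, 3, 5, 6, 7, 8, 9}
Set of 6: {0, 3, 5, 6, 7, 8, 9}; 2 is not a member.

Answer: no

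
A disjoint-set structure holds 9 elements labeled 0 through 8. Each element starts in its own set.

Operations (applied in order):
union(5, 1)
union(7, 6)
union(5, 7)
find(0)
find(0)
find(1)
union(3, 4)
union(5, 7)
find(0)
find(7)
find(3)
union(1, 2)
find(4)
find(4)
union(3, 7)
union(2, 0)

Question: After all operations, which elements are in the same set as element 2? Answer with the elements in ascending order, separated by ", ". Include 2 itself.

Step 1: union(5, 1) -> merged; set of 5 now {1, 5}
Step 2: union(7, 6) -> merged; set of 7 now {6, 7}
Step 3: union(5, 7) -> merged; set of 5 now {1, 5, 6, 7}
Step 4: find(0) -> no change; set of 0 is {0}
Step 5: find(0) -> no change; set of 0 is {0}
Step 6: find(1) -> no change; set of 1 is {1, 5, 6, 7}
Step 7: union(3, 4) -> merged; set of 3 now {3, 4}
Step 8: union(5, 7) -> already same set; set of 5 now {1, 5, 6, 7}
Step 9: find(0) -> no change; set of 0 is {0}
Step 10: find(7) -> no change; set of 7 is {1, 5, 6, 7}
Step 11: find(3) -> no change; set of 3 is {3, 4}
Step 12: union(1, 2) -> merged; set of 1 now {1, 2, 5, 6, 7}
Step 13: find(4) -> no change; set of 4 is {3, 4}
Step 14: find(4) -> no change; set of 4 is {3, 4}
Step 15: union(3, 7) -> merged; set of 3 now {1, 2, 3, 4, 5, 6, 7}
Step 16: union(2, 0) -> merged; set of 2 now {0, 1, 2, 3, 4, 5, 6, 7}
Component of 2: {0, 1, 2, 3, 4, 5, 6, 7}

Answer: 0, 1, 2, 3, 4, 5, 6, 7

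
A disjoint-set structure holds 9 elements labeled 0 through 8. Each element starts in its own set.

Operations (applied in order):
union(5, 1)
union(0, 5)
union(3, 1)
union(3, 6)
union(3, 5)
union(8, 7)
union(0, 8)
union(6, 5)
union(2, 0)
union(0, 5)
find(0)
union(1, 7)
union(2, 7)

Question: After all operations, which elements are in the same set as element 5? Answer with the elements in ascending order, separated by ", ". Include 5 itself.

Step 1: union(5, 1) -> merged; set of 5 now {1, 5}
Step 2: union(0, 5) -> merged; set of 0 now {0, 1, 5}
Step 3: union(3, 1) -> merged; set of 3 now {0, 1, 3, 5}
Step 4: union(3, 6) -> merged; set of 3 now {0, 1, 3, 5, 6}
Step 5: union(3, 5) -> already same set; set of 3 now {0, 1, 3, 5, 6}
Step 6: union(8, 7) -> merged; set of 8 now {7, 8}
Step 7: union(0, 8) -> merged; set of 0 now {0, 1, 3, 5, 6, 7, 8}
Step 8: union(6, 5) -> already same set; set of 6 now {0, 1, 3, 5, 6, 7, 8}
Step 9: union(2, 0) -> merged; set of 2 now {0, 1, 2, 3, 5, 6, 7, 8}
Step 10: union(0, 5) -> already same set; set of 0 now {0, 1, 2, 3, 5, 6, 7, 8}
Step 11: find(0) -> no change; set of 0 is {0, 1, 2, 3, 5, 6, 7, 8}
Step 12: union(1, 7) -> already same set; set of 1 now {0, 1, 2, 3, 5, 6, 7, 8}
Step 13: union(2, 7) -> already same set; set of 2 now {0, 1, 2, 3, 5, 6, 7, 8}
Component of 5: {0, 1, 2, 3, 5, 6, 7, 8}

Answer: 0, 1, 2, 3, 5, 6, 7, 8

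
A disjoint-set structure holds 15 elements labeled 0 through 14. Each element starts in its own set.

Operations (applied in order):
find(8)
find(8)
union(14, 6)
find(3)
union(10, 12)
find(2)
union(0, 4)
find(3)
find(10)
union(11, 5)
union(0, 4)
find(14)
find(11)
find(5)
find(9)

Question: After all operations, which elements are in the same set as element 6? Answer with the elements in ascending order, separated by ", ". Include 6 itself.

Answer: 6, 14

Derivation:
Step 1: find(8) -> no change; set of 8 is {8}
Step 2: find(8) -> no change; set of 8 is {8}
Step 3: union(14, 6) -> merged; set of 14 now {6, 14}
Step 4: find(3) -> no change; set of 3 is {3}
Step 5: union(10, 12) -> merged; set of 10 now {10, 12}
Step 6: find(2) -> no change; set of 2 is {2}
Step 7: union(0, 4) -> merged; set of 0 now {0, 4}
Step 8: find(3) -> no change; set of 3 is {3}
Step 9: find(10) -> no change; set of 10 is {10, 12}
Step 10: union(11, 5) -> merged; set of 11 now {5, 11}
Step 11: union(0, 4) -> already same set; set of 0 now {0, 4}
Step 12: find(14) -> no change; set of 14 is {6, 14}
Step 13: find(11) -> no change; set of 11 is {5, 11}
Step 14: find(5) -> no change; set of 5 is {5, 11}
Step 15: find(9) -> no change; set of 9 is {9}
Component of 6: {6, 14}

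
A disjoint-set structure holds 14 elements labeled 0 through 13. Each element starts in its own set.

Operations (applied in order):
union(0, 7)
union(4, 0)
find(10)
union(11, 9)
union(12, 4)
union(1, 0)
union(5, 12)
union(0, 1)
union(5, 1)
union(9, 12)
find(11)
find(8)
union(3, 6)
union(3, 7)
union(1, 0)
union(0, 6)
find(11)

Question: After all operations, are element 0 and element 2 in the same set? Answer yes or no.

Step 1: union(0, 7) -> merged; set of 0 now {0, 7}
Step 2: union(4, 0) -> merged; set of 4 now {0, 4, 7}
Step 3: find(10) -> no change; set of 10 is {10}
Step 4: union(11, 9) -> merged; set of 11 now {9, 11}
Step 5: union(12, 4) -> merged; set of 12 now {0, 4, 7, 12}
Step 6: union(1, 0) -> merged; set of 1 now {0, 1, 4, 7, 12}
Step 7: union(5, 12) -> merged; set of 5 now {0, 1, 4, 5, 7, 12}
Step 8: union(0, 1) -> already same set; set of 0 now {0, 1, 4, 5, 7, 12}
Step 9: union(5, 1) -> already same set; set of 5 now {0, 1, 4, 5, 7, 12}
Step 10: union(9, 12) -> merged; set of 9 now {0, 1, 4, 5, 7, 9, 11, 12}
Step 11: find(11) -> no change; set of 11 is {0, 1, 4, 5, 7, 9, 11, 12}
Step 12: find(8) -> no change; set of 8 is {8}
Step 13: union(3, 6) -> merged; set of 3 now {3, 6}
Step 14: union(3, 7) -> merged; set of 3 now {0, 1, 3, 4, 5, 6, 7, 9, 11, 12}
Step 15: union(1, 0) -> already same set; set of 1 now {0, 1, 3, 4, 5, 6, 7, 9, 11, 12}
Step 16: union(0, 6) -> already same set; set of 0 now {0, 1, 3, 4, 5, 6, 7, 9, 11, 12}
Step 17: find(11) -> no change; set of 11 is {0, 1, 3, 4, 5, 6, 7, 9, 11, 12}
Set of 0: {0, 1, 3, 4, 5, 6, 7, 9, 11, 12}; 2 is not a member.

Answer: no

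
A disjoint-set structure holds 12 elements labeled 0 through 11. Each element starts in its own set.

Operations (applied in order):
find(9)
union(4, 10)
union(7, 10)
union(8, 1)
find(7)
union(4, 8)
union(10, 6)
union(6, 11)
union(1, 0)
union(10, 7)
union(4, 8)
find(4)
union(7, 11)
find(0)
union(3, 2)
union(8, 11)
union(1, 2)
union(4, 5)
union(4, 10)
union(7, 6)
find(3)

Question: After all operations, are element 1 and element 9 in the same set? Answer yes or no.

Step 1: find(9) -> no change; set of 9 is {9}
Step 2: union(4, 10) -> merged; set of 4 now {4, 10}
Step 3: union(7, 10) -> merged; set of 7 now {4, 7, 10}
Step 4: union(8, 1) -> merged; set of 8 now {1, 8}
Step 5: find(7) -> no change; set of 7 is {4, 7, 10}
Step 6: union(4, 8) -> merged; set of 4 now {1, 4, 7, 8, 10}
Step 7: union(10, 6) -> merged; set of 10 now {1, 4, 6, 7, 8, 10}
Step 8: union(6, 11) -> merged; set of 6 now {1, 4, 6, 7, 8, 10, 11}
Step 9: union(1, 0) -> merged; set of 1 now {0, 1, 4, 6, 7, 8, 10, 11}
Step 10: union(10, 7) -> already same set; set of 10 now {0, 1, 4, 6, 7, 8, 10, 11}
Step 11: union(4, 8) -> already same set; set of 4 now {0, 1, 4, 6, 7, 8, 10, 11}
Step 12: find(4) -> no change; set of 4 is {0, 1, 4, 6, 7, 8, 10, 11}
Step 13: union(7, 11) -> already same set; set of 7 now {0, 1, 4, 6, 7, 8, 10, 11}
Step 14: find(0) -> no change; set of 0 is {0, 1, 4, 6, 7, 8, 10, 11}
Step 15: union(3, 2) -> merged; set of 3 now {2, 3}
Step 16: union(8, 11) -> already same set; set of 8 now {0, 1, 4, 6, 7, 8, 10, 11}
Step 17: union(1, 2) -> merged; set of 1 now {0, 1, 2, 3, 4, 6, 7, 8, 10, 11}
Step 18: union(4, 5) -> merged; set of 4 now {0, 1, 2, 3, 4, 5, 6, 7, 8, 10, 11}
Step 19: union(4, 10) -> already same set; set of 4 now {0, 1, 2, 3, 4, 5, 6, 7, 8, 10, 11}
Step 20: union(7, 6) -> already same set; set of 7 now {0, 1, 2, 3, 4, 5, 6, 7, 8, 10, 11}
Step 21: find(3) -> no change; set of 3 is {0, 1, 2, 3, 4, 5, 6, 7, 8, 10, 11}
Set of 1: {0, 1, 2, 3, 4, 5, 6, 7, 8, 10, 11}; 9 is not a member.

Answer: no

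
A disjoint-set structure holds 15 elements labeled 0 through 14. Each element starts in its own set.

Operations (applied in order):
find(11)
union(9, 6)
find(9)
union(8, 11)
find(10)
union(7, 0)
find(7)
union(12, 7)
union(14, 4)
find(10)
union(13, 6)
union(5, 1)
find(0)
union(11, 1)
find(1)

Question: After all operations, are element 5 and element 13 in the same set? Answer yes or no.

Step 1: find(11) -> no change; set of 11 is {11}
Step 2: union(9, 6) -> merged; set of 9 now {6, 9}
Step 3: find(9) -> no change; set of 9 is {6, 9}
Step 4: union(8, 11) -> merged; set of 8 now {8, 11}
Step 5: find(10) -> no change; set of 10 is {10}
Step 6: union(7, 0) -> merged; set of 7 now {0, 7}
Step 7: find(7) -> no change; set of 7 is {0, 7}
Step 8: union(12, 7) -> merged; set of 12 now {0, 7, 12}
Step 9: union(14, 4) -> merged; set of 14 now {4, 14}
Step 10: find(10) -> no change; set of 10 is {10}
Step 11: union(13, 6) -> merged; set of 13 now {6, 9, 13}
Step 12: union(5, 1) -> merged; set of 5 now {1, 5}
Step 13: find(0) -> no change; set of 0 is {0, 7, 12}
Step 14: union(11, 1) -> merged; set of 11 now {1, 5, 8, 11}
Step 15: find(1) -> no change; set of 1 is {1, 5, 8, 11}
Set of 5: {1, 5, 8, 11}; 13 is not a member.

Answer: no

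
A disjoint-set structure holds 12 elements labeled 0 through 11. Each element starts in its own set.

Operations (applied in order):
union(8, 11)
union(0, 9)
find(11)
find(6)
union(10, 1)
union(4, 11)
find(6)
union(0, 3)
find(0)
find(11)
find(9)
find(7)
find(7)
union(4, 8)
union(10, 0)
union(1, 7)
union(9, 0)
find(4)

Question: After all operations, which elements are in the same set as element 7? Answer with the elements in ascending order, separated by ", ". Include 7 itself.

Step 1: union(8, 11) -> merged; set of 8 now {8, 11}
Step 2: union(0, 9) -> merged; set of 0 now {0, 9}
Step 3: find(11) -> no change; set of 11 is {8, 11}
Step 4: find(6) -> no change; set of 6 is {6}
Step 5: union(10, 1) -> merged; set of 10 now {1, 10}
Step 6: union(4, 11) -> merged; set of 4 now {4, 8, 11}
Step 7: find(6) -> no change; set of 6 is {6}
Step 8: union(0, 3) -> merged; set of 0 now {0, 3, 9}
Step 9: find(0) -> no change; set of 0 is {0, 3, 9}
Step 10: find(11) -> no change; set of 11 is {4, 8, 11}
Step 11: find(9) -> no change; set of 9 is {0, 3, 9}
Step 12: find(7) -> no change; set of 7 is {7}
Step 13: find(7) -> no change; set of 7 is {7}
Step 14: union(4, 8) -> already same set; set of 4 now {4, 8, 11}
Step 15: union(10, 0) -> merged; set of 10 now {0, 1, 3, 9, 10}
Step 16: union(1, 7) -> merged; set of 1 now {0, 1, 3, 7, 9, 10}
Step 17: union(9, 0) -> already same set; set of 9 now {0, 1, 3, 7, 9, 10}
Step 18: find(4) -> no change; set of 4 is {4, 8, 11}
Component of 7: {0, 1, 3, 7, 9, 10}

Answer: 0, 1, 3, 7, 9, 10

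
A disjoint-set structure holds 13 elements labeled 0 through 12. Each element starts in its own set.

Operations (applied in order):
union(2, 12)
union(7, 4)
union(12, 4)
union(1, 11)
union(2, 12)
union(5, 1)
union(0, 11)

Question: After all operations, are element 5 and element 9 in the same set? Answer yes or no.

Answer: no

Derivation:
Step 1: union(2, 12) -> merged; set of 2 now {2, 12}
Step 2: union(7, 4) -> merged; set of 7 now {4, 7}
Step 3: union(12, 4) -> merged; set of 12 now {2, 4, 7, 12}
Step 4: union(1, 11) -> merged; set of 1 now {1, 11}
Step 5: union(2, 12) -> already same set; set of 2 now {2, 4, 7, 12}
Step 6: union(5, 1) -> merged; set of 5 now {1, 5, 11}
Step 7: union(0, 11) -> merged; set of 0 now {0, 1, 5, 11}
Set of 5: {0, 1, 5, 11}; 9 is not a member.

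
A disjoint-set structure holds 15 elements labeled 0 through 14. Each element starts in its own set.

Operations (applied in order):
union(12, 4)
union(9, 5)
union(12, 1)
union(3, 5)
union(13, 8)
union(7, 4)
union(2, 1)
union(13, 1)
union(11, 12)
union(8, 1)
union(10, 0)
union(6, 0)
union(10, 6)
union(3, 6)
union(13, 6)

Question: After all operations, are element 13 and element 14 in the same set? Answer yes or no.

Step 1: union(12, 4) -> merged; set of 12 now {4, 12}
Step 2: union(9, 5) -> merged; set of 9 now {5, 9}
Step 3: union(12, 1) -> merged; set of 12 now {1, 4, 12}
Step 4: union(3, 5) -> merged; set of 3 now {3, 5, 9}
Step 5: union(13, 8) -> merged; set of 13 now {8, 13}
Step 6: union(7, 4) -> merged; set of 7 now {1, 4, 7, 12}
Step 7: union(2, 1) -> merged; set of 2 now {1, 2, 4, 7, 12}
Step 8: union(13, 1) -> merged; set of 13 now {1, 2, 4, 7, 8, 12, 13}
Step 9: union(11, 12) -> merged; set of 11 now {1, 2, 4, 7, 8, 11, 12, 13}
Step 10: union(8, 1) -> already same set; set of 8 now {1, 2, 4, 7, 8, 11, 12, 13}
Step 11: union(10, 0) -> merged; set of 10 now {0, 10}
Step 12: union(6, 0) -> merged; set of 6 now {0, 6, 10}
Step 13: union(10, 6) -> already same set; set of 10 now {0, 6, 10}
Step 14: union(3, 6) -> merged; set of 3 now {0, 3, 5, 6, 9, 10}
Step 15: union(13, 6) -> merged; set of 13 now {0, 1, 2, 3, 4, 5, 6, 7, 8, 9, 10, 11, 12, 13}
Set of 13: {0, 1, 2, 3, 4, 5, 6, 7, 8, 9, 10, 11, 12, 13}; 14 is not a member.

Answer: no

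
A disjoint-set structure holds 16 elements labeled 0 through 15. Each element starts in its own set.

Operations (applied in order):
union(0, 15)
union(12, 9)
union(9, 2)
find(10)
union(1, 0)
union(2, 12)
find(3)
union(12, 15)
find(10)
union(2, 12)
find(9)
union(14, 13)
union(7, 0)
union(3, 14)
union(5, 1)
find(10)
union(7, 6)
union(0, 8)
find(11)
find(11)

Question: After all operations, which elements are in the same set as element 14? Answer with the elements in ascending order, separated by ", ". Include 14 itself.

Answer: 3, 13, 14

Derivation:
Step 1: union(0, 15) -> merged; set of 0 now {0, 15}
Step 2: union(12, 9) -> merged; set of 12 now {9, 12}
Step 3: union(9, 2) -> merged; set of 9 now {2, 9, 12}
Step 4: find(10) -> no change; set of 10 is {10}
Step 5: union(1, 0) -> merged; set of 1 now {0, 1, 15}
Step 6: union(2, 12) -> already same set; set of 2 now {2, 9, 12}
Step 7: find(3) -> no change; set of 3 is {3}
Step 8: union(12, 15) -> merged; set of 12 now {0, 1, 2, 9, 12, 15}
Step 9: find(10) -> no change; set of 10 is {10}
Step 10: union(2, 12) -> already same set; set of 2 now {0, 1, 2, 9, 12, 15}
Step 11: find(9) -> no change; set of 9 is {0, 1, 2, 9, 12, 15}
Step 12: union(14, 13) -> merged; set of 14 now {13, 14}
Step 13: union(7, 0) -> merged; set of 7 now {0, 1, 2, 7, 9, 12, 15}
Step 14: union(3, 14) -> merged; set of 3 now {3, 13, 14}
Step 15: union(5, 1) -> merged; set of 5 now {0, 1, 2, 5, 7, 9, 12, 15}
Step 16: find(10) -> no change; set of 10 is {10}
Step 17: union(7, 6) -> merged; set of 7 now {0, 1, 2, 5, 6, 7, 9, 12, 15}
Step 18: union(0, 8) -> merged; set of 0 now {0, 1, 2, 5, 6, 7, 8, 9, 12, 15}
Step 19: find(11) -> no change; set of 11 is {11}
Step 20: find(11) -> no change; set of 11 is {11}
Component of 14: {3, 13, 14}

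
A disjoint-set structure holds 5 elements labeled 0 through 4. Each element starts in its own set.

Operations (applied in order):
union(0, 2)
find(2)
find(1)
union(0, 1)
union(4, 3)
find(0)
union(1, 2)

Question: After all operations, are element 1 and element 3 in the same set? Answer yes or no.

Answer: no

Derivation:
Step 1: union(0, 2) -> merged; set of 0 now {0, 2}
Step 2: find(2) -> no change; set of 2 is {0, 2}
Step 3: find(1) -> no change; set of 1 is {1}
Step 4: union(0, 1) -> merged; set of 0 now {0, 1, 2}
Step 5: union(4, 3) -> merged; set of 4 now {3, 4}
Step 6: find(0) -> no change; set of 0 is {0, 1, 2}
Step 7: union(1, 2) -> already same set; set of 1 now {0, 1, 2}
Set of 1: {0, 1, 2}; 3 is not a member.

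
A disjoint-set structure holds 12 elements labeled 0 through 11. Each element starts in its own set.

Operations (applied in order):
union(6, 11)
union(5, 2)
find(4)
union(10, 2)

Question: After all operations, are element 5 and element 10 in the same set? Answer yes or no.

Answer: yes

Derivation:
Step 1: union(6, 11) -> merged; set of 6 now {6, 11}
Step 2: union(5, 2) -> merged; set of 5 now {2, 5}
Step 3: find(4) -> no change; set of 4 is {4}
Step 4: union(10, 2) -> merged; set of 10 now {2, 5, 10}
Set of 5: {2, 5, 10}; 10 is a member.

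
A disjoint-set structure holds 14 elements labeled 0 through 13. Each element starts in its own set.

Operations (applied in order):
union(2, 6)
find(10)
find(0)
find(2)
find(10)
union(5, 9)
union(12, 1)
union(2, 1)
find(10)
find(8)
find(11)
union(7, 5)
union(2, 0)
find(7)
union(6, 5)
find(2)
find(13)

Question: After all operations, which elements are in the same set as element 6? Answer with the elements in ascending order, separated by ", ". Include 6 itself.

Step 1: union(2, 6) -> merged; set of 2 now {2, 6}
Step 2: find(10) -> no change; set of 10 is {10}
Step 3: find(0) -> no change; set of 0 is {0}
Step 4: find(2) -> no change; set of 2 is {2, 6}
Step 5: find(10) -> no change; set of 10 is {10}
Step 6: union(5, 9) -> merged; set of 5 now {5, 9}
Step 7: union(12, 1) -> merged; set of 12 now {1, 12}
Step 8: union(2, 1) -> merged; set of 2 now {1, 2, 6, 12}
Step 9: find(10) -> no change; set of 10 is {10}
Step 10: find(8) -> no change; set of 8 is {8}
Step 11: find(11) -> no change; set of 11 is {11}
Step 12: union(7, 5) -> merged; set of 7 now {5, 7, 9}
Step 13: union(2, 0) -> merged; set of 2 now {0, 1, 2, 6, 12}
Step 14: find(7) -> no change; set of 7 is {5, 7, 9}
Step 15: union(6, 5) -> merged; set of 6 now {0, 1, 2, 5, 6, 7, 9, 12}
Step 16: find(2) -> no change; set of 2 is {0, 1, 2, 5, 6, 7, 9, 12}
Step 17: find(13) -> no change; set of 13 is {13}
Component of 6: {0, 1, 2, 5, 6, 7, 9, 12}

Answer: 0, 1, 2, 5, 6, 7, 9, 12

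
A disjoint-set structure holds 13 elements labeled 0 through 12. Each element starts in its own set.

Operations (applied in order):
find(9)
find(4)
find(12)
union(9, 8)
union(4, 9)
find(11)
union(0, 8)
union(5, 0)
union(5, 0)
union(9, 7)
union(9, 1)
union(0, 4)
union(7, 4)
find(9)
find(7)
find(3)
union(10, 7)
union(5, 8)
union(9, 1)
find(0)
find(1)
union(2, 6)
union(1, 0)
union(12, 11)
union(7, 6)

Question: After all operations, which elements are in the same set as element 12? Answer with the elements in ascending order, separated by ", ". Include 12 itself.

Step 1: find(9) -> no change; set of 9 is {9}
Step 2: find(4) -> no change; set of 4 is {4}
Step 3: find(12) -> no change; set of 12 is {12}
Step 4: union(9, 8) -> merged; set of 9 now {8, 9}
Step 5: union(4, 9) -> merged; set of 4 now {4, 8, 9}
Step 6: find(11) -> no change; set of 11 is {11}
Step 7: union(0, 8) -> merged; set of 0 now {0, 4, 8, 9}
Step 8: union(5, 0) -> merged; set of 5 now {0, 4, 5, 8, 9}
Step 9: union(5, 0) -> already same set; set of 5 now {0, 4, 5, 8, 9}
Step 10: union(9, 7) -> merged; set of 9 now {0, 4, 5, 7, 8, 9}
Step 11: union(9, 1) -> merged; set of 9 now {0, 1, 4, 5, 7, 8, 9}
Step 12: union(0, 4) -> already same set; set of 0 now {0, 1, 4, 5, 7, 8, 9}
Step 13: union(7, 4) -> already same set; set of 7 now {0, 1, 4, 5, 7, 8, 9}
Step 14: find(9) -> no change; set of 9 is {0, 1, 4, 5, 7, 8, 9}
Step 15: find(7) -> no change; set of 7 is {0, 1, 4, 5, 7, 8, 9}
Step 16: find(3) -> no change; set of 3 is {3}
Step 17: union(10, 7) -> merged; set of 10 now {0, 1, 4, 5, 7, 8, 9, 10}
Step 18: union(5, 8) -> already same set; set of 5 now {0, 1, 4, 5, 7, 8, 9, 10}
Step 19: union(9, 1) -> already same set; set of 9 now {0, 1, 4, 5, 7, 8, 9, 10}
Step 20: find(0) -> no change; set of 0 is {0, 1, 4, 5, 7, 8, 9, 10}
Step 21: find(1) -> no change; set of 1 is {0, 1, 4, 5, 7, 8, 9, 10}
Step 22: union(2, 6) -> merged; set of 2 now {2, 6}
Step 23: union(1, 0) -> already same set; set of 1 now {0, 1, 4, 5, 7, 8, 9, 10}
Step 24: union(12, 11) -> merged; set of 12 now {11, 12}
Step 25: union(7, 6) -> merged; set of 7 now {0, 1, 2, 4, 5, 6, 7, 8, 9, 10}
Component of 12: {11, 12}

Answer: 11, 12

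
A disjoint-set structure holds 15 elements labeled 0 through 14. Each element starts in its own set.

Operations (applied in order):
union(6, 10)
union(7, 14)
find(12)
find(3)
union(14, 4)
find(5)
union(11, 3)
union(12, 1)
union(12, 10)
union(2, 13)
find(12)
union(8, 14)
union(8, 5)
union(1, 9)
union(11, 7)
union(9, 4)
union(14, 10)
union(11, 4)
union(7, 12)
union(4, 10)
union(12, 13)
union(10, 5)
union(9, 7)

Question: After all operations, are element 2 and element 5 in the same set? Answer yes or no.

Answer: yes

Derivation:
Step 1: union(6, 10) -> merged; set of 6 now {6, 10}
Step 2: union(7, 14) -> merged; set of 7 now {7, 14}
Step 3: find(12) -> no change; set of 12 is {12}
Step 4: find(3) -> no change; set of 3 is {3}
Step 5: union(14, 4) -> merged; set of 14 now {4, 7, 14}
Step 6: find(5) -> no change; set of 5 is {5}
Step 7: union(11, 3) -> merged; set of 11 now {3, 11}
Step 8: union(12, 1) -> merged; set of 12 now {1, 12}
Step 9: union(12, 10) -> merged; set of 12 now {1, 6, 10, 12}
Step 10: union(2, 13) -> merged; set of 2 now {2, 13}
Step 11: find(12) -> no change; set of 12 is {1, 6, 10, 12}
Step 12: union(8, 14) -> merged; set of 8 now {4, 7, 8, 14}
Step 13: union(8, 5) -> merged; set of 8 now {4, 5, 7, 8, 14}
Step 14: union(1, 9) -> merged; set of 1 now {1, 6, 9, 10, 12}
Step 15: union(11, 7) -> merged; set of 11 now {3, 4, 5, 7, 8, 11, 14}
Step 16: union(9, 4) -> merged; set of 9 now {1, 3, 4, 5, 6, 7, 8, 9, 10, 11, 12, 14}
Step 17: union(14, 10) -> already same set; set of 14 now {1, 3, 4, 5, 6, 7, 8, 9, 10, 11, 12, 14}
Step 18: union(11, 4) -> already same set; set of 11 now {1, 3, 4, 5, 6, 7, 8, 9, 10, 11, 12, 14}
Step 19: union(7, 12) -> already same set; set of 7 now {1, 3, 4, 5, 6, 7, 8, 9, 10, 11, 12, 14}
Step 20: union(4, 10) -> already same set; set of 4 now {1, 3, 4, 5, 6, 7, 8, 9, 10, 11, 12, 14}
Step 21: union(12, 13) -> merged; set of 12 now {1, 2, 3, 4, 5, 6, 7, 8, 9, 10, 11, 12, 13, 14}
Step 22: union(10, 5) -> already same set; set of 10 now {1, 2, 3, 4, 5, 6, 7, 8, 9, 10, 11, 12, 13, 14}
Step 23: union(9, 7) -> already same set; set of 9 now {1, 2, 3, 4, 5, 6, 7, 8, 9, 10, 11, 12, 13, 14}
Set of 2: {1, 2, 3, 4, 5, 6, 7, 8, 9, 10, 11, 12, 13, 14}; 5 is a member.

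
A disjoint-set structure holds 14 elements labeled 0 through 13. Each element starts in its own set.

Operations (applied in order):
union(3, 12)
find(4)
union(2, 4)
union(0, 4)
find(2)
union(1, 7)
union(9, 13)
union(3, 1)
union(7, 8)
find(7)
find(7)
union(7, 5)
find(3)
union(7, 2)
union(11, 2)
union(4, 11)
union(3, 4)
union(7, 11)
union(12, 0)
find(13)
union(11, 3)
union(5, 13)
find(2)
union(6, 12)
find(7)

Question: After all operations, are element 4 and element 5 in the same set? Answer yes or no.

Answer: yes

Derivation:
Step 1: union(3, 12) -> merged; set of 3 now {3, 12}
Step 2: find(4) -> no change; set of 4 is {4}
Step 3: union(2, 4) -> merged; set of 2 now {2, 4}
Step 4: union(0, 4) -> merged; set of 0 now {0, 2, 4}
Step 5: find(2) -> no change; set of 2 is {0, 2, 4}
Step 6: union(1, 7) -> merged; set of 1 now {1, 7}
Step 7: union(9, 13) -> merged; set of 9 now {9, 13}
Step 8: union(3, 1) -> merged; set of 3 now {1, 3, 7, 12}
Step 9: union(7, 8) -> merged; set of 7 now {1, 3, 7, 8, 12}
Step 10: find(7) -> no change; set of 7 is {1, 3, 7, 8, 12}
Step 11: find(7) -> no change; set of 7 is {1, 3, 7, 8, 12}
Step 12: union(7, 5) -> merged; set of 7 now {1, 3, 5, 7, 8, 12}
Step 13: find(3) -> no change; set of 3 is {1, 3, 5, 7, 8, 12}
Step 14: union(7, 2) -> merged; set of 7 now {0, 1, 2, 3, 4, 5, 7, 8, 12}
Step 15: union(11, 2) -> merged; set of 11 now {0, 1, 2, 3, 4, 5, 7, 8, 11, 12}
Step 16: union(4, 11) -> already same set; set of 4 now {0, 1, 2, 3, 4, 5, 7, 8, 11, 12}
Step 17: union(3, 4) -> already same set; set of 3 now {0, 1, 2, 3, 4, 5, 7, 8, 11, 12}
Step 18: union(7, 11) -> already same set; set of 7 now {0, 1, 2, 3, 4, 5, 7, 8, 11, 12}
Step 19: union(12, 0) -> already same set; set of 12 now {0, 1, 2, 3, 4, 5, 7, 8, 11, 12}
Step 20: find(13) -> no change; set of 13 is {9, 13}
Step 21: union(11, 3) -> already same set; set of 11 now {0, 1, 2, 3, 4, 5, 7, 8, 11, 12}
Step 22: union(5, 13) -> merged; set of 5 now {0, 1, 2, 3, 4, 5, 7, 8, 9, 11, 12, 13}
Step 23: find(2) -> no change; set of 2 is {0, 1, 2, 3, 4, 5, 7, 8, 9, 11, 12, 13}
Step 24: union(6, 12) -> merged; set of 6 now {0, 1, 2, 3, 4, 5, 6, 7, 8, 9, 11, 12, 13}
Step 25: find(7) -> no change; set of 7 is {0, 1, 2, 3, 4, 5, 6, 7, 8, 9, 11, 12, 13}
Set of 4: {0, 1, 2, 3, 4, 5, 6, 7, 8, 9, 11, 12, 13}; 5 is a member.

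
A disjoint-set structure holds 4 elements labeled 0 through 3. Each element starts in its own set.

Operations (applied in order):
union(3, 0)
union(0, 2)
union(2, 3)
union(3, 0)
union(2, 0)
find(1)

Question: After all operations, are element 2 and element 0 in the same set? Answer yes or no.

Answer: yes

Derivation:
Step 1: union(3, 0) -> merged; set of 3 now {0, 3}
Step 2: union(0, 2) -> merged; set of 0 now {0, 2, 3}
Step 3: union(2, 3) -> already same set; set of 2 now {0, 2, 3}
Step 4: union(3, 0) -> already same set; set of 3 now {0, 2, 3}
Step 5: union(2, 0) -> already same set; set of 2 now {0, 2, 3}
Step 6: find(1) -> no change; set of 1 is {1}
Set of 2: {0, 2, 3}; 0 is a member.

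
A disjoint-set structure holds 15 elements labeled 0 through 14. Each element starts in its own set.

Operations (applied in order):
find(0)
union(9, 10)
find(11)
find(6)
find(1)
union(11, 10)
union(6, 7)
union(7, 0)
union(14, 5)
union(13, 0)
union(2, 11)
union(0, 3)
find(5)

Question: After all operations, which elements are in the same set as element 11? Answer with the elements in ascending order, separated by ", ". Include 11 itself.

Answer: 2, 9, 10, 11

Derivation:
Step 1: find(0) -> no change; set of 0 is {0}
Step 2: union(9, 10) -> merged; set of 9 now {9, 10}
Step 3: find(11) -> no change; set of 11 is {11}
Step 4: find(6) -> no change; set of 6 is {6}
Step 5: find(1) -> no change; set of 1 is {1}
Step 6: union(11, 10) -> merged; set of 11 now {9, 10, 11}
Step 7: union(6, 7) -> merged; set of 6 now {6, 7}
Step 8: union(7, 0) -> merged; set of 7 now {0, 6, 7}
Step 9: union(14, 5) -> merged; set of 14 now {5, 14}
Step 10: union(13, 0) -> merged; set of 13 now {0, 6, 7, 13}
Step 11: union(2, 11) -> merged; set of 2 now {2, 9, 10, 11}
Step 12: union(0, 3) -> merged; set of 0 now {0, 3, 6, 7, 13}
Step 13: find(5) -> no change; set of 5 is {5, 14}
Component of 11: {2, 9, 10, 11}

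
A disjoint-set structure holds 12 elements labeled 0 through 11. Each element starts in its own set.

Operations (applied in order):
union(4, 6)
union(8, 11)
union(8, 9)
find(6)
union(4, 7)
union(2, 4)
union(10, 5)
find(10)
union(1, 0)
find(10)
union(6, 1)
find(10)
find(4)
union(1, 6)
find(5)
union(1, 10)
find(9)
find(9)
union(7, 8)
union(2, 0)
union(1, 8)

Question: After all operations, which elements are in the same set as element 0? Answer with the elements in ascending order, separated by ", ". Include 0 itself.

Step 1: union(4, 6) -> merged; set of 4 now {4, 6}
Step 2: union(8, 11) -> merged; set of 8 now {8, 11}
Step 3: union(8, 9) -> merged; set of 8 now {8, 9, 11}
Step 4: find(6) -> no change; set of 6 is {4, 6}
Step 5: union(4, 7) -> merged; set of 4 now {4, 6, 7}
Step 6: union(2, 4) -> merged; set of 2 now {2, 4, 6, 7}
Step 7: union(10, 5) -> merged; set of 10 now {5, 10}
Step 8: find(10) -> no change; set of 10 is {5, 10}
Step 9: union(1, 0) -> merged; set of 1 now {0, 1}
Step 10: find(10) -> no change; set of 10 is {5, 10}
Step 11: union(6, 1) -> merged; set of 6 now {0, 1, 2, 4, 6, 7}
Step 12: find(10) -> no change; set of 10 is {5, 10}
Step 13: find(4) -> no change; set of 4 is {0, 1, 2, 4, 6, 7}
Step 14: union(1, 6) -> already same set; set of 1 now {0, 1, 2, 4, 6, 7}
Step 15: find(5) -> no change; set of 5 is {5, 10}
Step 16: union(1, 10) -> merged; set of 1 now {0, 1, 2, 4, 5, 6, 7, 10}
Step 17: find(9) -> no change; set of 9 is {8, 9, 11}
Step 18: find(9) -> no change; set of 9 is {8, 9, 11}
Step 19: union(7, 8) -> merged; set of 7 now {0, 1, 2, 4, 5, 6, 7, 8, 9, 10, 11}
Step 20: union(2, 0) -> already same set; set of 2 now {0, 1, 2, 4, 5, 6, 7, 8, 9, 10, 11}
Step 21: union(1, 8) -> already same set; set of 1 now {0, 1, 2, 4, 5, 6, 7, 8, 9, 10, 11}
Component of 0: {0, 1, 2, 4, 5, 6, 7, 8, 9, 10, 11}

Answer: 0, 1, 2, 4, 5, 6, 7, 8, 9, 10, 11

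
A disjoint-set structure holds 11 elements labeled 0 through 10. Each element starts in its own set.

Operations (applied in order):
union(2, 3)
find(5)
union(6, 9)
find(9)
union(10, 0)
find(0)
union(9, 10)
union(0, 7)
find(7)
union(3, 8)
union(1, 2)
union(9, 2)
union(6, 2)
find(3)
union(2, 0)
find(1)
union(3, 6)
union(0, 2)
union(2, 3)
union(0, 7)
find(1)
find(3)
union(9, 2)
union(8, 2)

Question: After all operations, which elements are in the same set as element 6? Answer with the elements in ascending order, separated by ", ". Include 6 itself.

Step 1: union(2, 3) -> merged; set of 2 now {2, 3}
Step 2: find(5) -> no change; set of 5 is {5}
Step 3: union(6, 9) -> merged; set of 6 now {6, 9}
Step 4: find(9) -> no change; set of 9 is {6, 9}
Step 5: union(10, 0) -> merged; set of 10 now {0, 10}
Step 6: find(0) -> no change; set of 0 is {0, 10}
Step 7: union(9, 10) -> merged; set of 9 now {0, 6, 9, 10}
Step 8: union(0, 7) -> merged; set of 0 now {0, 6, 7, 9, 10}
Step 9: find(7) -> no change; set of 7 is {0, 6, 7, 9, 10}
Step 10: union(3, 8) -> merged; set of 3 now {2, 3, 8}
Step 11: union(1, 2) -> merged; set of 1 now {1, 2, 3, 8}
Step 12: union(9, 2) -> merged; set of 9 now {0, 1, 2, 3, 6, 7, 8, 9, 10}
Step 13: union(6, 2) -> already same set; set of 6 now {0, 1, 2, 3, 6, 7, 8, 9, 10}
Step 14: find(3) -> no change; set of 3 is {0, 1, 2, 3, 6, 7, 8, 9, 10}
Step 15: union(2, 0) -> already same set; set of 2 now {0, 1, 2, 3, 6, 7, 8, 9, 10}
Step 16: find(1) -> no change; set of 1 is {0, 1, 2, 3, 6, 7, 8, 9, 10}
Step 17: union(3, 6) -> already same set; set of 3 now {0, 1, 2, 3, 6, 7, 8, 9, 10}
Step 18: union(0, 2) -> already same set; set of 0 now {0, 1, 2, 3, 6, 7, 8, 9, 10}
Step 19: union(2, 3) -> already same set; set of 2 now {0, 1, 2, 3, 6, 7, 8, 9, 10}
Step 20: union(0, 7) -> already same set; set of 0 now {0, 1, 2, 3, 6, 7, 8, 9, 10}
Step 21: find(1) -> no change; set of 1 is {0, 1, 2, 3, 6, 7, 8, 9, 10}
Step 22: find(3) -> no change; set of 3 is {0, 1, 2, 3, 6, 7, 8, 9, 10}
Step 23: union(9, 2) -> already same set; set of 9 now {0, 1, 2, 3, 6, 7, 8, 9, 10}
Step 24: union(8, 2) -> already same set; set of 8 now {0, 1, 2, 3, 6, 7, 8, 9, 10}
Component of 6: {0, 1, 2, 3, 6, 7, 8, 9, 10}

Answer: 0, 1, 2, 3, 6, 7, 8, 9, 10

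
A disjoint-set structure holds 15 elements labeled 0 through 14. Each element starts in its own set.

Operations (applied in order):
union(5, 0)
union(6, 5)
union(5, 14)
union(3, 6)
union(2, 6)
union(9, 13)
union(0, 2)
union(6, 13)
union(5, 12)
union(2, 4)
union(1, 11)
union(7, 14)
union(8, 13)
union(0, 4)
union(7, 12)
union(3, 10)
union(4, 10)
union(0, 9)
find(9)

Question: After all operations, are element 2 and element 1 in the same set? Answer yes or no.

Step 1: union(5, 0) -> merged; set of 5 now {0, 5}
Step 2: union(6, 5) -> merged; set of 6 now {0, 5, 6}
Step 3: union(5, 14) -> merged; set of 5 now {0, 5, 6, 14}
Step 4: union(3, 6) -> merged; set of 3 now {0, 3, 5, 6, 14}
Step 5: union(2, 6) -> merged; set of 2 now {0, 2, 3, 5, 6, 14}
Step 6: union(9, 13) -> merged; set of 9 now {9, 13}
Step 7: union(0, 2) -> already same set; set of 0 now {0, 2, 3, 5, 6, 14}
Step 8: union(6, 13) -> merged; set of 6 now {0, 2, 3, 5, 6, 9, 13, 14}
Step 9: union(5, 12) -> merged; set of 5 now {0, 2, 3, 5, 6, 9, 12, 13, 14}
Step 10: union(2, 4) -> merged; set of 2 now {0, 2, 3, 4, 5, 6, 9, 12, 13, 14}
Step 11: union(1, 11) -> merged; set of 1 now {1, 11}
Step 12: union(7, 14) -> merged; set of 7 now {0, 2, 3, 4, 5, 6, 7, 9, 12, 13, 14}
Step 13: union(8, 13) -> merged; set of 8 now {0, 2, 3, 4, 5, 6, 7, 8, 9, 12, 13, 14}
Step 14: union(0, 4) -> already same set; set of 0 now {0, 2, 3, 4, 5, 6, 7, 8, 9, 12, 13, 14}
Step 15: union(7, 12) -> already same set; set of 7 now {0, 2, 3, 4, 5, 6, 7, 8, 9, 12, 13, 14}
Step 16: union(3, 10) -> merged; set of 3 now {0, 2, 3, 4, 5, 6, 7, 8, 9, 10, 12, 13, 14}
Step 17: union(4, 10) -> already same set; set of 4 now {0, 2, 3, 4, 5, 6, 7, 8, 9, 10, 12, 13, 14}
Step 18: union(0, 9) -> already same set; set of 0 now {0, 2, 3, 4, 5, 6, 7, 8, 9, 10, 12, 13, 14}
Step 19: find(9) -> no change; set of 9 is {0, 2, 3, 4, 5, 6, 7, 8, 9, 10, 12, 13, 14}
Set of 2: {0, 2, 3, 4, 5, 6, 7, 8, 9, 10, 12, 13, 14}; 1 is not a member.

Answer: no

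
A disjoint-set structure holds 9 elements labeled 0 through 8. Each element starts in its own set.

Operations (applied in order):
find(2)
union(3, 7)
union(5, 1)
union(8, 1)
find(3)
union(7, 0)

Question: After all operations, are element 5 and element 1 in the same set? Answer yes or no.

Step 1: find(2) -> no change; set of 2 is {2}
Step 2: union(3, 7) -> merged; set of 3 now {3, 7}
Step 3: union(5, 1) -> merged; set of 5 now {1, 5}
Step 4: union(8, 1) -> merged; set of 8 now {1, 5, 8}
Step 5: find(3) -> no change; set of 3 is {3, 7}
Step 6: union(7, 0) -> merged; set of 7 now {0, 3, 7}
Set of 5: {1, 5, 8}; 1 is a member.

Answer: yes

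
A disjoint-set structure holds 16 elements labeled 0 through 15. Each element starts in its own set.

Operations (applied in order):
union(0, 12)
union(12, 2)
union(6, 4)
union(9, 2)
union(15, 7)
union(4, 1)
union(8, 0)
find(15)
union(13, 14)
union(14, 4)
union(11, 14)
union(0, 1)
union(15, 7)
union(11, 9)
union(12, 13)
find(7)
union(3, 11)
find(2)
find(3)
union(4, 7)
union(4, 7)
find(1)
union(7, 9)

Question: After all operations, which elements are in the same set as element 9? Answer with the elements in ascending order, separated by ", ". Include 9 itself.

Step 1: union(0, 12) -> merged; set of 0 now {0, 12}
Step 2: union(12, 2) -> merged; set of 12 now {0, 2, 12}
Step 3: union(6, 4) -> merged; set of 6 now {4, 6}
Step 4: union(9, 2) -> merged; set of 9 now {0, 2, 9, 12}
Step 5: union(15, 7) -> merged; set of 15 now {7, 15}
Step 6: union(4, 1) -> merged; set of 4 now {1, 4, 6}
Step 7: union(8, 0) -> merged; set of 8 now {0, 2, 8, 9, 12}
Step 8: find(15) -> no change; set of 15 is {7, 15}
Step 9: union(13, 14) -> merged; set of 13 now {13, 14}
Step 10: union(14, 4) -> merged; set of 14 now {1, 4, 6, 13, 14}
Step 11: union(11, 14) -> merged; set of 11 now {1, 4, 6, 11, 13, 14}
Step 12: union(0, 1) -> merged; set of 0 now {0, 1, 2, 4, 6, 8, 9, 11, 12, 13, 14}
Step 13: union(15, 7) -> already same set; set of 15 now {7, 15}
Step 14: union(11, 9) -> already same set; set of 11 now {0, 1, 2, 4, 6, 8, 9, 11, 12, 13, 14}
Step 15: union(12, 13) -> already same set; set of 12 now {0, 1, 2, 4, 6, 8, 9, 11, 12, 13, 14}
Step 16: find(7) -> no change; set of 7 is {7, 15}
Step 17: union(3, 11) -> merged; set of 3 now {0, 1, 2, 3, 4, 6, 8, 9, 11, 12, 13, 14}
Step 18: find(2) -> no change; set of 2 is {0, 1, 2, 3, 4, 6, 8, 9, 11, 12, 13, 14}
Step 19: find(3) -> no change; set of 3 is {0, 1, 2, 3, 4, 6, 8, 9, 11, 12, 13, 14}
Step 20: union(4, 7) -> merged; set of 4 now {0, 1, 2, 3, 4, 6, 7, 8, 9, 11, 12, 13, 14, 15}
Step 21: union(4, 7) -> already same set; set of 4 now {0, 1, 2, 3, 4, 6, 7, 8, 9, 11, 12, 13, 14, 15}
Step 22: find(1) -> no change; set of 1 is {0, 1, 2, 3, 4, 6, 7, 8, 9, 11, 12, 13, 14, 15}
Step 23: union(7, 9) -> already same set; set of 7 now {0, 1, 2, 3, 4, 6, 7, 8, 9, 11, 12, 13, 14, 15}
Component of 9: {0, 1, 2, 3, 4, 6, 7, 8, 9, 11, 12, 13, 14, 15}

Answer: 0, 1, 2, 3, 4, 6, 7, 8, 9, 11, 12, 13, 14, 15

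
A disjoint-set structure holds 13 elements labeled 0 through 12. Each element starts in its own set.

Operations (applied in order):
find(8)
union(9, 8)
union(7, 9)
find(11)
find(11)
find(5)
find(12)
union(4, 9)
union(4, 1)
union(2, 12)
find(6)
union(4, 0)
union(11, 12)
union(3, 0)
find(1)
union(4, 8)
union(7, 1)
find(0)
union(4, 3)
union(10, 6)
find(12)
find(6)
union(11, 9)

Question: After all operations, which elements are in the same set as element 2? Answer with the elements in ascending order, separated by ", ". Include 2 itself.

Answer: 0, 1, 2, 3, 4, 7, 8, 9, 11, 12

Derivation:
Step 1: find(8) -> no change; set of 8 is {8}
Step 2: union(9, 8) -> merged; set of 9 now {8, 9}
Step 3: union(7, 9) -> merged; set of 7 now {7, 8, 9}
Step 4: find(11) -> no change; set of 11 is {11}
Step 5: find(11) -> no change; set of 11 is {11}
Step 6: find(5) -> no change; set of 5 is {5}
Step 7: find(12) -> no change; set of 12 is {12}
Step 8: union(4, 9) -> merged; set of 4 now {4, 7, 8, 9}
Step 9: union(4, 1) -> merged; set of 4 now {1, 4, 7, 8, 9}
Step 10: union(2, 12) -> merged; set of 2 now {2, 12}
Step 11: find(6) -> no change; set of 6 is {6}
Step 12: union(4, 0) -> merged; set of 4 now {0, 1, 4, 7, 8, 9}
Step 13: union(11, 12) -> merged; set of 11 now {2, 11, 12}
Step 14: union(3, 0) -> merged; set of 3 now {0, 1, 3, 4, 7, 8, 9}
Step 15: find(1) -> no change; set of 1 is {0, 1, 3, 4, 7, 8, 9}
Step 16: union(4, 8) -> already same set; set of 4 now {0, 1, 3, 4, 7, 8, 9}
Step 17: union(7, 1) -> already same set; set of 7 now {0, 1, 3, 4, 7, 8, 9}
Step 18: find(0) -> no change; set of 0 is {0, 1, 3, 4, 7, 8, 9}
Step 19: union(4, 3) -> already same set; set of 4 now {0, 1, 3, 4, 7, 8, 9}
Step 20: union(10, 6) -> merged; set of 10 now {6, 10}
Step 21: find(12) -> no change; set of 12 is {2, 11, 12}
Step 22: find(6) -> no change; set of 6 is {6, 10}
Step 23: union(11, 9) -> merged; set of 11 now {0, 1, 2, 3, 4, 7, 8, 9, 11, 12}
Component of 2: {0, 1, 2, 3, 4, 7, 8, 9, 11, 12}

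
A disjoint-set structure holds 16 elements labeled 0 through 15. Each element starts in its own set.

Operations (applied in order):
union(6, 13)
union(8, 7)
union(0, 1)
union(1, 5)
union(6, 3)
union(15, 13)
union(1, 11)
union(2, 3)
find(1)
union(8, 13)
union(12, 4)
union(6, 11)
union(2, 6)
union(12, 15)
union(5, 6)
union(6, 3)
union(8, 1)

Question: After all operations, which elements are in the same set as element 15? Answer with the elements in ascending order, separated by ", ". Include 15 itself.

Step 1: union(6, 13) -> merged; set of 6 now {6, 13}
Step 2: union(8, 7) -> merged; set of 8 now {7, 8}
Step 3: union(0, 1) -> merged; set of 0 now {0, 1}
Step 4: union(1, 5) -> merged; set of 1 now {0, 1, 5}
Step 5: union(6, 3) -> merged; set of 6 now {3, 6, 13}
Step 6: union(15, 13) -> merged; set of 15 now {3, 6, 13, 15}
Step 7: union(1, 11) -> merged; set of 1 now {0, 1, 5, 11}
Step 8: union(2, 3) -> merged; set of 2 now {2, 3, 6, 13, 15}
Step 9: find(1) -> no change; set of 1 is {0, 1, 5, 11}
Step 10: union(8, 13) -> merged; set of 8 now {2, 3, 6, 7, 8, 13, 15}
Step 11: union(12, 4) -> merged; set of 12 now {4, 12}
Step 12: union(6, 11) -> merged; set of 6 now {0, 1, 2, 3, 5, 6, 7, 8, 11, 13, 15}
Step 13: union(2, 6) -> already same set; set of 2 now {0, 1, 2, 3, 5, 6, 7, 8, 11, 13, 15}
Step 14: union(12, 15) -> merged; set of 12 now {0, 1, 2, 3, 4, 5, 6, 7, 8, 11, 12, 13, 15}
Step 15: union(5, 6) -> already same set; set of 5 now {0, 1, 2, 3, 4, 5, 6, 7, 8, 11, 12, 13, 15}
Step 16: union(6, 3) -> already same set; set of 6 now {0, 1, 2, 3, 4, 5, 6, 7, 8, 11, 12, 13, 15}
Step 17: union(8, 1) -> already same set; set of 8 now {0, 1, 2, 3, 4, 5, 6, 7, 8, 11, 12, 13, 15}
Component of 15: {0, 1, 2, 3, 4, 5, 6, 7, 8, 11, 12, 13, 15}

Answer: 0, 1, 2, 3, 4, 5, 6, 7, 8, 11, 12, 13, 15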